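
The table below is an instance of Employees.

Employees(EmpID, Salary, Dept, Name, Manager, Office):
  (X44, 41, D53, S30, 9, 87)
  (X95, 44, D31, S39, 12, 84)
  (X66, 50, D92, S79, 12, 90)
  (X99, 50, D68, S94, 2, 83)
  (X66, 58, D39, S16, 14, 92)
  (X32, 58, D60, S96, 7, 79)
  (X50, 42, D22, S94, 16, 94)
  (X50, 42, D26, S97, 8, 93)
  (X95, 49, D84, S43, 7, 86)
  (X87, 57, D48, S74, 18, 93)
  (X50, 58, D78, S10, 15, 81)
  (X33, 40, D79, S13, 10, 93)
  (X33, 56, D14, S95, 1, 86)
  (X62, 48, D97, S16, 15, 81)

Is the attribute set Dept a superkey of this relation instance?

All 14 rows have distinct Dept values, so Dept → (all attributes) holds and Dept is a superkey.

Yes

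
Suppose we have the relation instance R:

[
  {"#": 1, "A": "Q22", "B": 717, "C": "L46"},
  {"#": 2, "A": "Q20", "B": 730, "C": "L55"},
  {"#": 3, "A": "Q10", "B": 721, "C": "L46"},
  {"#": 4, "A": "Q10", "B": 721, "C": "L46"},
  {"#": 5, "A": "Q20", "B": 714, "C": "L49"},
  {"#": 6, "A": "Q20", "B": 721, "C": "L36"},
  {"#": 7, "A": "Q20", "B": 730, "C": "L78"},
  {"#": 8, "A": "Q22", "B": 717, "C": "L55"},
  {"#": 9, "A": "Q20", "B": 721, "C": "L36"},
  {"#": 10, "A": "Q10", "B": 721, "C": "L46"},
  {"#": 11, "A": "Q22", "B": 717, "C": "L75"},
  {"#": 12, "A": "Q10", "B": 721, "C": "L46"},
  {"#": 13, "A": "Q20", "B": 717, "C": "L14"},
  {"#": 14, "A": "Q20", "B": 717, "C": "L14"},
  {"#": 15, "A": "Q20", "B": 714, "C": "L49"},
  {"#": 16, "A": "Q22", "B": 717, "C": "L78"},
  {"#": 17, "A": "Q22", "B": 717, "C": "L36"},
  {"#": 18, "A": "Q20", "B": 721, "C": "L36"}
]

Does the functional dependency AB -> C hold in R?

No

(A=Q22, B=717): rows 1, 8, 11, 16, 17 → C takes values {L46, L55, L75, L78, L36} — violation
(A=Q20, B=730): rows 2, 7 → C takes values {L55, L78} — violation
(A=Q10, B=721): rows 3, 4, 10, 12 → C = L46, L46, L46, L46 ✓
(A=Q20, B=714): rows 5, 15 → C = L49, L49 ✓
(A=Q20, B=721): rows 6, 9, 18 → C = L36, L36, L36 ✓
(A=Q20, B=717): rows 13, 14 → C = L14, L14 ✓
Two rows agree on AB but differ on C, so AB -> C does not hold.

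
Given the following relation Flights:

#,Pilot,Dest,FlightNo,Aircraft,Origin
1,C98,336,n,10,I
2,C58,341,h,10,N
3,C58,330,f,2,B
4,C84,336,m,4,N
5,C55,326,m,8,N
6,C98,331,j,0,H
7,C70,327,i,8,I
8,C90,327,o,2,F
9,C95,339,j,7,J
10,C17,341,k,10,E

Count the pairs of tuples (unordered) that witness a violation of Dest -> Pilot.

3

Dest=336: violating pairs (1,4) — 1 pair.
Dest=341: violating pairs (2,10) — 1 pair.
Dest=327: violating pairs (7,8) — 1 pair.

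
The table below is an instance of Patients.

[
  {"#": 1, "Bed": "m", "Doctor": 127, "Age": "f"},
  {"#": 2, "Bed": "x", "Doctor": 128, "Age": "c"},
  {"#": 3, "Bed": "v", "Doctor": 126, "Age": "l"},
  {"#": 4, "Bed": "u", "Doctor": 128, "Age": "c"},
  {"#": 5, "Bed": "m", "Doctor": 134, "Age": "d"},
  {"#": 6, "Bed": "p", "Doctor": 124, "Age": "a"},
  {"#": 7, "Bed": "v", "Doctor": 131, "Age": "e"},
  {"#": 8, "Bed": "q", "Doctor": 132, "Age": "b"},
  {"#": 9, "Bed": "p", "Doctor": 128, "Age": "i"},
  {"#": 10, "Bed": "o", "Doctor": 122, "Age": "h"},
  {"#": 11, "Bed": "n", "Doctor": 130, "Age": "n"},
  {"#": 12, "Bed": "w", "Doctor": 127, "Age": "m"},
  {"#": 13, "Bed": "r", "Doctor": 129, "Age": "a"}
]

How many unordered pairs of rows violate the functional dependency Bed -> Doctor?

3

Bed=m: violating pairs (1,5) — 1 pair.
Bed=v: violating pairs (3,7) — 1 pair.
Bed=p: violating pairs (6,9) — 1 pair.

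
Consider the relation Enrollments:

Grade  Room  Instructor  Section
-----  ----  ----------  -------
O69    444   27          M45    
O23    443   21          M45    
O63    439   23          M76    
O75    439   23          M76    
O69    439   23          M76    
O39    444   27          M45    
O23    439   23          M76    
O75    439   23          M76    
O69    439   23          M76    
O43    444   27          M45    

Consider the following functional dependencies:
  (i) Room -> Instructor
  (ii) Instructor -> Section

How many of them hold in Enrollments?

(i) Room -> Instructor: every LHS value maps to a single RHS value — holds.
(ii) Instructor -> Section: every LHS value maps to a single RHS value — holds.
2 of the 2 dependencies hold.

2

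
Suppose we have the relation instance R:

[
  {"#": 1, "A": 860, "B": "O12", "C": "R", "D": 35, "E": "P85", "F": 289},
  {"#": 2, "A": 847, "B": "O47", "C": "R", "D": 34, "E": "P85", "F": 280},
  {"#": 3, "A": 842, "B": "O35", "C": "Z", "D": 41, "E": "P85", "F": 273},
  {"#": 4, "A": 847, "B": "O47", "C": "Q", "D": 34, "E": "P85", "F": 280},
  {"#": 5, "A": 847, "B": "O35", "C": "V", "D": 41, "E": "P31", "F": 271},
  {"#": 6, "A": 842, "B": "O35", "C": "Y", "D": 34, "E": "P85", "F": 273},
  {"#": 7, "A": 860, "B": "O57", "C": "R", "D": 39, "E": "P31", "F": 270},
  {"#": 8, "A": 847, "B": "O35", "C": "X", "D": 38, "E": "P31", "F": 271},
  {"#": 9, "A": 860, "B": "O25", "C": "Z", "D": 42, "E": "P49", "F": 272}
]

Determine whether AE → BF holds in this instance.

(A=860, E=P85): row 1 → {B,F} = (O12, 289) ✓
(A=847, E=P85): rows 2, 4 → {B,F} = (O47, 280), (O47, 280) ✓
(A=842, E=P85): rows 3, 6 → {B,F} = (O35, 273), (O35, 273) ✓
(A=847, E=P31): rows 5, 8 → {B,F} = (O35, 271), (O35, 271) ✓
(A=860, E=P31): row 7 → {B,F} = (O57, 270) ✓
(A=860, E=P49): row 9 → {B,F} = (O25, 272) ✓
Every AE value is associated with a single BF value, so AE → BF holds.

Yes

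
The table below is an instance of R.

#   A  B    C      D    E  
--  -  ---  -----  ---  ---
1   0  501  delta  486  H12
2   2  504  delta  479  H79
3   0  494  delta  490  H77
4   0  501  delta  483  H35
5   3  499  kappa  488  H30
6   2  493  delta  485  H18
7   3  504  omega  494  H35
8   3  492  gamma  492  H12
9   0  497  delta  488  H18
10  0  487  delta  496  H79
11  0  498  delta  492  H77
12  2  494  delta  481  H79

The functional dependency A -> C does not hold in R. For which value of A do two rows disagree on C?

3

A=0: rows 1, 3, 4, 9, 10, 11 → C = delta, delta, delta, delta, delta, delta ✓
A=2: rows 2, 6, 12 → C = delta, delta, delta ✓
A=3: rows 5, 7, 8 → C takes values {kappa, omega, gamma} — violation
The only A value with inconsistent C is A=3.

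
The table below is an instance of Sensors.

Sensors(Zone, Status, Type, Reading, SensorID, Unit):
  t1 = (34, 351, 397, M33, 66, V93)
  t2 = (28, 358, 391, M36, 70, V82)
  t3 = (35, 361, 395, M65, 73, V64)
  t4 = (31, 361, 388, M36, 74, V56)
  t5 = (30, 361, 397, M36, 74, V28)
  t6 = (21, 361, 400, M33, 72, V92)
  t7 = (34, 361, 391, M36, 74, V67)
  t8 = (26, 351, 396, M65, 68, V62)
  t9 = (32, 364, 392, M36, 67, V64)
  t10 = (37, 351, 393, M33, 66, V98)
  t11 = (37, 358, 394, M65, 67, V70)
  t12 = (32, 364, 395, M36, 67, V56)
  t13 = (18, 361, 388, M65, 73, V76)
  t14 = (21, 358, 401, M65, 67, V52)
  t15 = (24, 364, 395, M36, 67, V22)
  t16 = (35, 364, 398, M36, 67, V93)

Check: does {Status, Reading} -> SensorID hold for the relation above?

Yes

(Status=351, Reading=M33): rows 1, 10 → SensorID = 66, 66 ✓
(Status=358, Reading=M36): row 2 → SensorID = 70 ✓
(Status=361, Reading=M65): rows 3, 13 → SensorID = 73, 73 ✓
(Status=361, Reading=M36): rows 4, 5, 7 → SensorID = 74, 74, 74 ✓
(Status=361, Reading=M33): row 6 → SensorID = 72 ✓
(Status=351, Reading=M65): row 8 → SensorID = 68 ✓
(Status=364, Reading=M36): rows 9, 12, 15, 16 → SensorID = 67, 67, 67, 67 ✓
(Status=358, Reading=M65): rows 11, 14 → SensorID = 67, 67 ✓
Every {Status, Reading} value is associated with a single SensorID value, so {Status, Reading} -> SensorID holds.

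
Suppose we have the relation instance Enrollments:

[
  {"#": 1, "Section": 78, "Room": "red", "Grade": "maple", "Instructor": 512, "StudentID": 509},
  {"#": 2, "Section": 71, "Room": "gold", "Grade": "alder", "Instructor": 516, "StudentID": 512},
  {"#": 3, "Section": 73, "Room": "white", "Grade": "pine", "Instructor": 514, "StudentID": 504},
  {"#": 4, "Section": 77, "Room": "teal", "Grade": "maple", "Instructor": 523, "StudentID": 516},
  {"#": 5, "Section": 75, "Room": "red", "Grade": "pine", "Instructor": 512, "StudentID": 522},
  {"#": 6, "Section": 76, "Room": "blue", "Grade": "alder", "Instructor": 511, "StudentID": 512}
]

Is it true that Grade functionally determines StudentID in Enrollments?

Grade=maple: rows 1, 4 → StudentID takes values {509, 516} — violation
Grade=alder: rows 2, 6 → StudentID = 512, 512 ✓
Grade=pine: rows 3, 5 → StudentID takes values {504, 522} — violation
Two rows agree on Grade but differ on StudentID, so Grade → StudentID does not hold.

No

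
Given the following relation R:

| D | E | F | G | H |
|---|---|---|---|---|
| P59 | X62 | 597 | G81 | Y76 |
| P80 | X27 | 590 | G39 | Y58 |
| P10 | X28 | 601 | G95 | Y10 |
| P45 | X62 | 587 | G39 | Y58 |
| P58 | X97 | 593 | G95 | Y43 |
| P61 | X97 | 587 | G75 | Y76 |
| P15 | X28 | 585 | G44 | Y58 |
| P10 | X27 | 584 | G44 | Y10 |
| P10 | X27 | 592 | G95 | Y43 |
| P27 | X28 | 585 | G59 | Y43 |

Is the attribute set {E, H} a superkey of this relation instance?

Yes

All 10 rows have distinct {E, H} values, so {E, H} → (all attributes) holds and {E, H} is a superkey.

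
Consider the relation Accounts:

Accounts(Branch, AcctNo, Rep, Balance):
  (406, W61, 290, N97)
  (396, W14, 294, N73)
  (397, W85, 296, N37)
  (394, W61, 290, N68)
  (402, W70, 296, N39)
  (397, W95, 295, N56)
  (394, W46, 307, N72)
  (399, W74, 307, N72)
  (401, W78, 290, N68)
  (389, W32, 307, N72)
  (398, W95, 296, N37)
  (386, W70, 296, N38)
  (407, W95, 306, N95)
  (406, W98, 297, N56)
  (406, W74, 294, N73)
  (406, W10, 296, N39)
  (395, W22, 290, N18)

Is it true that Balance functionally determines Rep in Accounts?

Balance=N97: 1 row → Rep = 290 ✓
Balance=N73: 2 rows → Rep = 294, 294 ✓
Balance=N37: 2 rows → Rep = 296, 296 ✓
Balance=N68: 2 rows → Rep = 290, 290 ✓
Balance=N39: 2 rows → Rep = 296, 296 ✓
Balance=N56: 2 rows → Rep takes values {295, 297} — violation
Balance=N72: 3 rows → Rep = 307, 307, 307 ✓
Balance=N38: 1 row → Rep = 296 ✓
Balance=N95: 1 row → Rep = 306 ✓
Balance=N18: 1 row → Rep = 290 ✓
Two rows agree on Balance but differ on Rep, so Balance -> Rep does not hold.

No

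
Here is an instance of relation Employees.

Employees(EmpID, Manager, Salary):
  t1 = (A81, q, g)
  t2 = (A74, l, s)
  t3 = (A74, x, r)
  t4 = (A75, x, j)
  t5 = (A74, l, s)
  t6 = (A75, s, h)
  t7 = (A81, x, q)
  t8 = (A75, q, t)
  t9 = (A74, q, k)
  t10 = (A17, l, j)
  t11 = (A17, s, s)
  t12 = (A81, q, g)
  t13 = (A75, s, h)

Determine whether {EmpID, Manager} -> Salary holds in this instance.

Yes

(EmpID=A81, Manager=q): rows 1, 12 → Salary = g, g ✓
(EmpID=A74, Manager=l): rows 2, 5 → Salary = s, s ✓
(EmpID=A74, Manager=x): row 3 → Salary = r ✓
(EmpID=A75, Manager=x): row 4 → Salary = j ✓
(EmpID=A75, Manager=s): rows 6, 13 → Salary = h, h ✓
(EmpID=A81, Manager=x): row 7 → Salary = q ✓
(EmpID=A75, Manager=q): row 8 → Salary = t ✓
(EmpID=A74, Manager=q): row 9 → Salary = k ✓
(EmpID=A17, Manager=l): row 10 → Salary = j ✓
(EmpID=A17, Manager=s): row 11 → Salary = s ✓
Every {EmpID, Manager} value is associated with a single Salary value, so {EmpID, Manager} -> Salary holds.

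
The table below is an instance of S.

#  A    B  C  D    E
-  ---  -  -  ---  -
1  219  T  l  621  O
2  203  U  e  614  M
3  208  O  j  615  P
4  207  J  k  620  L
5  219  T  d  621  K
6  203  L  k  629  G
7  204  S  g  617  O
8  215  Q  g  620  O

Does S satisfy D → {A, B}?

D=621: rows 1, 5 → {A,B} = (219, T), (219, T) ✓
D=614: row 2 → {A,B} = (203, U) ✓
D=615: row 3 → {A,B} = (208, O) ✓
D=620: rows 4, 8 → {A,B} takes values {(207, J), (215, Q)} — violation
D=629: row 6 → {A,B} = (203, L) ✓
D=617: row 7 → {A,B} = (204, S) ✓
Two rows agree on D but differ on {A, B}, so D → {A, B} does not hold.

No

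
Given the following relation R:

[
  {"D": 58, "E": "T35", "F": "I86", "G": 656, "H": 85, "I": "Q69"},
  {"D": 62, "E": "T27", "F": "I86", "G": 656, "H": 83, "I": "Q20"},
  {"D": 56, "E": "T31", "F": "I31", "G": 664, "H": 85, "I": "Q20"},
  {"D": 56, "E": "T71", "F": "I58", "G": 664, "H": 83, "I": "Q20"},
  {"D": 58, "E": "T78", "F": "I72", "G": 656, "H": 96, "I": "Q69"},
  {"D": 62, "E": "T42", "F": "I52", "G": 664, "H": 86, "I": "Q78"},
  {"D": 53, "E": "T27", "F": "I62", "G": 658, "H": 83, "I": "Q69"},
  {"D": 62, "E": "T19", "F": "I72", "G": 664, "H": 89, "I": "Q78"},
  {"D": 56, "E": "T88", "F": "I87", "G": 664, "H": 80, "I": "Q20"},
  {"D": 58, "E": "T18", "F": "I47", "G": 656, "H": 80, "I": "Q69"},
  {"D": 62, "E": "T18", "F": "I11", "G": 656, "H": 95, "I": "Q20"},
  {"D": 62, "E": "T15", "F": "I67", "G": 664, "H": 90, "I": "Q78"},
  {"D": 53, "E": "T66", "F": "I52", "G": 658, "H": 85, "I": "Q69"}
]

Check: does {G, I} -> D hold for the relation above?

(G=656, I=Q69): 3 rows → D = 58, 58, 58 ✓
(G=656, I=Q20): 2 rows → D = 62, 62 ✓
(G=664, I=Q20): 3 rows → D = 56, 56, 56 ✓
(G=664, I=Q78): 3 rows → D = 62, 62, 62 ✓
(G=658, I=Q69): 2 rows → D = 53, 53 ✓
Every {G, I} value is associated with a single D value, so {G, I} -> D holds.

Yes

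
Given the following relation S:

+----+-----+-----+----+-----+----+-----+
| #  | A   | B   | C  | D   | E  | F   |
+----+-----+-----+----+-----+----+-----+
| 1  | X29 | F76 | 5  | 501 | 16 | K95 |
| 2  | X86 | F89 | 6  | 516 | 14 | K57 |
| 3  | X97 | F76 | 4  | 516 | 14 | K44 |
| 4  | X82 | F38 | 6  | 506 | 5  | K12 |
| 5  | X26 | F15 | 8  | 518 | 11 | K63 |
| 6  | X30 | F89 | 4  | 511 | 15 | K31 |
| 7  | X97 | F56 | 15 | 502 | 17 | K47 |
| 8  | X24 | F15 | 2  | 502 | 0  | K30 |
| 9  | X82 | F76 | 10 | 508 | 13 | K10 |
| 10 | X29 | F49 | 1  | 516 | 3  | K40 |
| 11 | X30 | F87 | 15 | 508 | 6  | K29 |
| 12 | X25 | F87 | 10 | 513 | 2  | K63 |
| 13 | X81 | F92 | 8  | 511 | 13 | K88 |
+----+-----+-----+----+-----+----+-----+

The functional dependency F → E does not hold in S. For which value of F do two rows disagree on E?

F=K95: row 1 → E = 16 ✓
F=K57: row 2 → E = 14 ✓
F=K44: row 3 → E = 14 ✓
F=K12: row 4 → E = 5 ✓
F=K63: rows 5, 12 → E takes values {11, 2} — violation
F=K31: row 6 → E = 15 ✓
F=K47: row 7 → E = 17 ✓
F=K30: row 8 → E = 0 ✓
F=K10: row 9 → E = 13 ✓
F=K40: row 10 → E = 3 ✓
F=K29: row 11 → E = 6 ✓
F=K88: row 13 → E = 13 ✓
The only F value with inconsistent E is F=K63.

K63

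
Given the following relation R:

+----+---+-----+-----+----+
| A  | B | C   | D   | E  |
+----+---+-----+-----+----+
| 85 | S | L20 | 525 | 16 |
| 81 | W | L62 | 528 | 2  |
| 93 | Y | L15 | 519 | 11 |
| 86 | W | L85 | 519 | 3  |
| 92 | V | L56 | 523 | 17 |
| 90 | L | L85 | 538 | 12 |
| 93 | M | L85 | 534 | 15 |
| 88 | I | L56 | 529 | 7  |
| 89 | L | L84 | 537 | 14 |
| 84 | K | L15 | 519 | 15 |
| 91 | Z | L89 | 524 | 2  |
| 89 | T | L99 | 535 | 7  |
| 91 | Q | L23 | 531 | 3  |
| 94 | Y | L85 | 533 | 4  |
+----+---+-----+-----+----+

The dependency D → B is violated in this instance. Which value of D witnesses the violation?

519

D=525: 1 row → B = S ✓
D=528: 1 row → B = W ✓
D=519: 3 rows → B takes values {Y, W, K} — violation
D=523: 1 row → B = V ✓
D=538: 1 row → B = L ✓
D=534: 1 row → B = M ✓
D=529: 1 row → B = I ✓
D=537: 1 row → B = L ✓
D=524: 1 row → B = Z ✓
D=535: 1 row → B = T ✓
D=531: 1 row → B = Q ✓
D=533: 1 row → B = Y ✓
The only D value with inconsistent B is D=519.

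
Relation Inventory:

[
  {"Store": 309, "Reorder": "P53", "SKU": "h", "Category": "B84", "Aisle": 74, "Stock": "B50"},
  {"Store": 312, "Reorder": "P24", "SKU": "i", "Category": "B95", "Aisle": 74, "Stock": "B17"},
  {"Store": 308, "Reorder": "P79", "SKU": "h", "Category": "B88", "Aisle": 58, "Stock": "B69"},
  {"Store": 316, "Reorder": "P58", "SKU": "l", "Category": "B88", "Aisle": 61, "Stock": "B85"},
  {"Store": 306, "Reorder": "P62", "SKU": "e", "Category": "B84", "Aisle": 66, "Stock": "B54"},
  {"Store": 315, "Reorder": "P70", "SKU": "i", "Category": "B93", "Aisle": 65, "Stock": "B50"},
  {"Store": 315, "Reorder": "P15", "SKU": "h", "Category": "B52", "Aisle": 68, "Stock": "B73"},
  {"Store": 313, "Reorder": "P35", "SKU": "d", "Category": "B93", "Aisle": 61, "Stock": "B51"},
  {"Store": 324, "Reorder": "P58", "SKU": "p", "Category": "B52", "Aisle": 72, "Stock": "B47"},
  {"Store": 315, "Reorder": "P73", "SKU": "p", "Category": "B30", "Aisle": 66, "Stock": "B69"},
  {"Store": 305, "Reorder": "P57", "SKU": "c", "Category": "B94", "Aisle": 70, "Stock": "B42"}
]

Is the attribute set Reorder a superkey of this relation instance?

No

Two distinct rows share Reorder=P58, so Reorder does not determine every attribute — not a superkey.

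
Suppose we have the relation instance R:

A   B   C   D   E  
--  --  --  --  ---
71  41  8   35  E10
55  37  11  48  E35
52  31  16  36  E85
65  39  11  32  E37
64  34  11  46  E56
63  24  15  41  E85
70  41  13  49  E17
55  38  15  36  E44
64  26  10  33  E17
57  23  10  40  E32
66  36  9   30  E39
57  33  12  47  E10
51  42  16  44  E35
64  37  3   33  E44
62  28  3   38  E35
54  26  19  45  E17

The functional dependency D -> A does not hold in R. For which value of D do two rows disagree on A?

36

D=35: 1 row → A = 71 ✓
D=48: 1 row → A = 55 ✓
D=36: 2 rows → A takes values {52, 55} — violation
D=32: 1 row → A = 65 ✓
D=46: 1 row → A = 64 ✓
D=41: 1 row → A = 63 ✓
D=49: 1 row → A = 70 ✓
D=33: 2 rows → A = 64, 64 ✓
D=40: 1 row → A = 57 ✓
D=30: 1 row → A = 66 ✓
D=47: 1 row → A = 57 ✓
D=44: 1 row → A = 51 ✓
D=38: 1 row → A = 62 ✓
D=45: 1 row → A = 54 ✓
The only D value with inconsistent A is D=36.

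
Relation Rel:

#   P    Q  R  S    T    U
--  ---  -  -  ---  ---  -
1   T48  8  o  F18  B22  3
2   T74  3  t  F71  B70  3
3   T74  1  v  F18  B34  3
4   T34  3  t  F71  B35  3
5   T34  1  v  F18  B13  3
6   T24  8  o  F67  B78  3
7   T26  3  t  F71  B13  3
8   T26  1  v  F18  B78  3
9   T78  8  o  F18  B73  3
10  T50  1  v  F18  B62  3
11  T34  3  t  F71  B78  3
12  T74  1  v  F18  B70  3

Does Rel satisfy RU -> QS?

No

(R=o, U=3): rows 1, 6, 9 → {Q,S} takes values {(8, F18), (8, F67)} — violation
(R=t, U=3): rows 2, 4, 7, 11 → {Q,S} = (3, F71), (3, F71), (3, F71), (3, F71) ✓
(R=v, U=3): rows 3, 5, 8, 10, 12 → {Q,S} = (1, F18), (1, F18), (1, F18), (1, F18), (1, F18) ✓
Two rows agree on RU but differ on QS, so RU -> QS does not hold.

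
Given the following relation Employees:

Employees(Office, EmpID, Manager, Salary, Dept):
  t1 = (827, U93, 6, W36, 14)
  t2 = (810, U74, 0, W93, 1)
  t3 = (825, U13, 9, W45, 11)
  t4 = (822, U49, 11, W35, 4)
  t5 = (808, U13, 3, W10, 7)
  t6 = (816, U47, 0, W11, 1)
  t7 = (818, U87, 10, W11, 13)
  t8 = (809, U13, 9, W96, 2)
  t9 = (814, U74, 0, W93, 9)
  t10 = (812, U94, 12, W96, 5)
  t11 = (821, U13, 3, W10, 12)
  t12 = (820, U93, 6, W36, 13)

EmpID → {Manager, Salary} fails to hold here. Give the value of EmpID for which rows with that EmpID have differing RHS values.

U13

EmpID=U93: rows 1, 12 → {Manager,Salary} = (6, W36), (6, W36) ✓
EmpID=U74: rows 2, 9 → {Manager,Salary} = (0, W93), (0, W93) ✓
EmpID=U13: rows 3, 5, 8, 11 → {Manager,Salary} takes values {(9, W45), (3, W10), (9, W96)} — violation
EmpID=U49: row 4 → {Manager,Salary} = (11, W35) ✓
EmpID=U47: row 6 → {Manager,Salary} = (0, W11) ✓
EmpID=U87: row 7 → {Manager,Salary} = (10, W11) ✓
EmpID=U94: row 10 → {Manager,Salary} = (12, W96) ✓
The only EmpID value with inconsistent RHS is EmpID=U13.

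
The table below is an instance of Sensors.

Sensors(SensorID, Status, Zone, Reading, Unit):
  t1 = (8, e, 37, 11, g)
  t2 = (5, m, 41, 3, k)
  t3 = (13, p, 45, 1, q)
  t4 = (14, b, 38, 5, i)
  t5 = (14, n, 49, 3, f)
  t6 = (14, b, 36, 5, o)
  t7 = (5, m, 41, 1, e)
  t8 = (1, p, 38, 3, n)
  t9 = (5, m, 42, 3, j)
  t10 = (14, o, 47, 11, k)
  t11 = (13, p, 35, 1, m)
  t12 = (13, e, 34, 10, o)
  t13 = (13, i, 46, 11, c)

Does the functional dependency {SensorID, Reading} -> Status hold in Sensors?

Yes

(SensorID=8, Reading=11): row 1 → Status = e ✓
(SensorID=5, Reading=3): rows 2, 9 → Status = m, m ✓
(SensorID=13, Reading=1): rows 3, 11 → Status = p, p ✓
(SensorID=14, Reading=5): rows 4, 6 → Status = b, b ✓
(SensorID=14, Reading=3): row 5 → Status = n ✓
(SensorID=5, Reading=1): row 7 → Status = m ✓
(SensorID=1, Reading=3): row 8 → Status = p ✓
(SensorID=14, Reading=11): row 10 → Status = o ✓
(SensorID=13, Reading=10): row 12 → Status = e ✓
(SensorID=13, Reading=11): row 13 → Status = i ✓
Every {SensorID, Reading} value is associated with a single Status value, so {SensorID, Reading} -> Status holds.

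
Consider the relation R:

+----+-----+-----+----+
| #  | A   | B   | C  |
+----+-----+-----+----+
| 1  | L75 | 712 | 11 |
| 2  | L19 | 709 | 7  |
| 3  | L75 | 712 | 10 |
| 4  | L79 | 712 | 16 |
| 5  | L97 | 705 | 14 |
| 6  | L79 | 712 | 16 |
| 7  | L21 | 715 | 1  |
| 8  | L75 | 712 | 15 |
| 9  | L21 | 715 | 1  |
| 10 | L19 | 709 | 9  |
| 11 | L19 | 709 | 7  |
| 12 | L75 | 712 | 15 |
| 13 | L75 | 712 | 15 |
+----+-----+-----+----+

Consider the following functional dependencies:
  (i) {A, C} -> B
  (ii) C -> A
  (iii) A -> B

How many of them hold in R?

(i) {A, C} -> B: every LHS value maps to a single RHS value — holds.
(ii) C -> A: every LHS value maps to a single RHS value — holds.
(iii) A -> B: every LHS value maps to a single RHS value — holds.
3 of the 3 dependencies hold.

3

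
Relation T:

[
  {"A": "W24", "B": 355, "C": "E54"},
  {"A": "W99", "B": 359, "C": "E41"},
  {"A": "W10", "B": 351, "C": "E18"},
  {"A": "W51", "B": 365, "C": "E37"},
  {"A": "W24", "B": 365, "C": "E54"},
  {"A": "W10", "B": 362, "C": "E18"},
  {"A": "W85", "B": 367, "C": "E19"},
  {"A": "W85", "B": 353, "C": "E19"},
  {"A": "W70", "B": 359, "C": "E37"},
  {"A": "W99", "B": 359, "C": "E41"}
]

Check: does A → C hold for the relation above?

Yes

A=W24: 2 rows → C = E54, E54 ✓
A=W99: 2 rows → C = E41, E41 ✓
A=W10: 2 rows → C = E18, E18 ✓
A=W51: 1 row → C = E37 ✓
A=W85: 2 rows → C = E19, E19 ✓
A=W70: 1 row → C = E37 ✓
Every A value is associated with a single C value, so A → C holds.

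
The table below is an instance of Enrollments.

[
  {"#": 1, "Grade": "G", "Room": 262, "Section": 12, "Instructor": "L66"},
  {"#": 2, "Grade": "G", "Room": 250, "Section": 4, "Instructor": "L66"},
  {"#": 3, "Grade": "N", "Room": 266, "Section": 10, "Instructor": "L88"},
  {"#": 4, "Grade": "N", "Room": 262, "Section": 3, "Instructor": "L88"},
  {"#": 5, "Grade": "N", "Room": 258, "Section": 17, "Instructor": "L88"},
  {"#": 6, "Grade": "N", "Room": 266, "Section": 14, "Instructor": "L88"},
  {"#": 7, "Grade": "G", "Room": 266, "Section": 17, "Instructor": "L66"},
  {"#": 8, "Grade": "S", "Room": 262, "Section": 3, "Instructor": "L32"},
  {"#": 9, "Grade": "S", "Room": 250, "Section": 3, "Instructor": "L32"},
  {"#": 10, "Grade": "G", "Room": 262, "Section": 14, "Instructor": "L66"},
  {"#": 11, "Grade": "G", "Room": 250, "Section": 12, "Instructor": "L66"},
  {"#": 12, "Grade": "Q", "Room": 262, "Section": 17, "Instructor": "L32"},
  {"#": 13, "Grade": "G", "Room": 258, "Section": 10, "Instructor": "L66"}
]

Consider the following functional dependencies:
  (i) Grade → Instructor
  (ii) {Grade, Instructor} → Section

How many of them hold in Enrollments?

1

(i) Grade → Instructor: every LHS value maps to a single RHS value — holds.
(ii) {Grade, Instructor} → Section: (Grade=G, Instructor=L66): rows 1, 2, 7, 10, 11, 13 → Section takes values {12, 4, 17, 14, 10} — violation; (Grade=N, Instructor=L88): rows 3, 4, 5, 6 → Section takes values {10, 3, 17, 14} — violation — fails.
1 of the 2 dependencies holds.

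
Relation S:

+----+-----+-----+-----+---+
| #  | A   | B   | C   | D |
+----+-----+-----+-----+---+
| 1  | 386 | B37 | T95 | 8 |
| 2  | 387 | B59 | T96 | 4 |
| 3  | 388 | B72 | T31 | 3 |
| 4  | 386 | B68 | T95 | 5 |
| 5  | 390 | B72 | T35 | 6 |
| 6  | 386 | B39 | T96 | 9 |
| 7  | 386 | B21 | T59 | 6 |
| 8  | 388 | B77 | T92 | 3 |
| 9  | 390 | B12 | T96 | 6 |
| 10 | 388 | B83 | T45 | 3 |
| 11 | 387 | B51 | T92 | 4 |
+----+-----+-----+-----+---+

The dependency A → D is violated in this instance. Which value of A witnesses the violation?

A=386: rows 1, 4, 6, 7 → D takes values {8, 5, 9, 6} — violation
A=387: rows 2, 11 → D = 4, 4 ✓
A=388: rows 3, 8, 10 → D = 3, 3, 3 ✓
A=390: rows 5, 9 → D = 6, 6 ✓
The only A value with inconsistent D is A=386.

386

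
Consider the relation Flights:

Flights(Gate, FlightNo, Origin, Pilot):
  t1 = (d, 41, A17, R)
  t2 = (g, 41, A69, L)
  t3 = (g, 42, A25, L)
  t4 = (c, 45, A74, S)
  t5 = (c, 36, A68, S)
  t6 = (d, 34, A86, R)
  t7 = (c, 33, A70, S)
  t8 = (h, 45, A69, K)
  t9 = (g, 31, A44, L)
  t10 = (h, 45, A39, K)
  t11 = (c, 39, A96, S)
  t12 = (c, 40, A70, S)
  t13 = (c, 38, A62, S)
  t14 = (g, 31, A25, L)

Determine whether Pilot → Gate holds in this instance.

Yes

Pilot=R: rows 1, 6 → Gate = d, d ✓
Pilot=L: rows 2, 3, 9, 14 → Gate = g, g, g, g ✓
Pilot=S: rows 4, 5, 7, 11, 12, 13 → Gate = c, c, c, c, c, c ✓
Pilot=K: rows 8, 10 → Gate = h, h ✓
Every Pilot value is associated with a single Gate value, so Pilot → Gate holds.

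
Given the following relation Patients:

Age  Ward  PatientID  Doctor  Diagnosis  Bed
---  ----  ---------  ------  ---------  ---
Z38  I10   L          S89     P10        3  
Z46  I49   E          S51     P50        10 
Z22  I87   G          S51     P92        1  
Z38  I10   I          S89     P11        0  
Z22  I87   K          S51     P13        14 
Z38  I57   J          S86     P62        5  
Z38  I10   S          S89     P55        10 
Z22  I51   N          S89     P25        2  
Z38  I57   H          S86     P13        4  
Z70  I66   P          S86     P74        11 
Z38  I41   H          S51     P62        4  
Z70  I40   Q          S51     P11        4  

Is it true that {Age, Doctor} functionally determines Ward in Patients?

(Age=Z38, Doctor=S89): 3 rows → Ward = I10, I10, I10 ✓
(Age=Z46, Doctor=S51): 1 row → Ward = I49 ✓
(Age=Z22, Doctor=S51): 2 rows → Ward = I87, I87 ✓
(Age=Z38, Doctor=S86): 2 rows → Ward = I57, I57 ✓
(Age=Z22, Doctor=S89): 1 row → Ward = I51 ✓
(Age=Z70, Doctor=S86): 1 row → Ward = I66 ✓
(Age=Z38, Doctor=S51): 1 row → Ward = I41 ✓
(Age=Z70, Doctor=S51): 1 row → Ward = I40 ✓
Every {Age, Doctor} value is associated with a single Ward value, so {Age, Doctor} -> Ward holds.

Yes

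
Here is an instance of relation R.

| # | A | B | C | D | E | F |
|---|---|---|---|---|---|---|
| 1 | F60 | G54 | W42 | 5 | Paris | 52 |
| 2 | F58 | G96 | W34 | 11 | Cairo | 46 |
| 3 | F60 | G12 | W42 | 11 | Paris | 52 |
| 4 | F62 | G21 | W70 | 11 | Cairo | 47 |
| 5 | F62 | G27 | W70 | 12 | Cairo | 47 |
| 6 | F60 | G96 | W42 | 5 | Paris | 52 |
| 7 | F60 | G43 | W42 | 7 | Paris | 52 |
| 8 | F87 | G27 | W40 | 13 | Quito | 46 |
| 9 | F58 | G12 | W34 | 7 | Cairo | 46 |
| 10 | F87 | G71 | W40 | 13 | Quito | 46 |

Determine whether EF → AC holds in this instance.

Yes

(E=Paris, F=52): rows 1, 3, 6, 7 → {A,C} = (F60, W42), (F60, W42), (F60, W42), (F60, W42) ✓
(E=Cairo, F=46): rows 2, 9 → {A,C} = (F58, W34), (F58, W34) ✓
(E=Cairo, F=47): rows 4, 5 → {A,C} = (F62, W70), (F62, W70) ✓
(E=Quito, F=46): rows 8, 10 → {A,C} = (F87, W40), (F87, W40) ✓
Every EF value is associated with a single AC value, so EF → AC holds.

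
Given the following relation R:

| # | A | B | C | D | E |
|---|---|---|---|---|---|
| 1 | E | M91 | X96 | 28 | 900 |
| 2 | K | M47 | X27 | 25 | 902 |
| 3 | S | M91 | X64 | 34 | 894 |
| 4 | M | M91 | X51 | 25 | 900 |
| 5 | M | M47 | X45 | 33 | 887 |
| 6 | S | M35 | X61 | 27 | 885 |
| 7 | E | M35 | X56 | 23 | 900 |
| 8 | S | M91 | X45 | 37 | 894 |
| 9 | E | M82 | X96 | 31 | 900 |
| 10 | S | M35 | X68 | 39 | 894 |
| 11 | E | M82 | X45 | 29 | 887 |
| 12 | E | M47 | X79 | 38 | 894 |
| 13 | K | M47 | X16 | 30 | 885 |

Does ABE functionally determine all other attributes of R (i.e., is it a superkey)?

No

Rows 3 and 8 have the same ABE value (A=S, B=M91, E=894) but are distinct tuples, so ABE does not determine every attribute — not a superkey.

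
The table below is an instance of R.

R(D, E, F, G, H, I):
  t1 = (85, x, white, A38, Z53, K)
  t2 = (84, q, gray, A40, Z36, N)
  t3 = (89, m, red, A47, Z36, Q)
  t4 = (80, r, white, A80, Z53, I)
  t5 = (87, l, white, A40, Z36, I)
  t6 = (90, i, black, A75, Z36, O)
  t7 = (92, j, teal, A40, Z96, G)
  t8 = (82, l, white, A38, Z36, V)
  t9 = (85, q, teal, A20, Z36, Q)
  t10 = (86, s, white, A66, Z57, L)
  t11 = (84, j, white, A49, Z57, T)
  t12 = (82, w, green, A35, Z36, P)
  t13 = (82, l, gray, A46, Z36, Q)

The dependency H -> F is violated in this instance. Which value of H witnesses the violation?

Z36

H=Z53: rows 1, 4 → F = white, white ✓
H=Z36: rows 2, 3, 5, 6, 8, 9, 12, 13 → F takes values {gray, red, white, black, teal, green} — violation
H=Z96: row 7 → F = teal ✓
H=Z57: rows 10, 11 → F = white, white ✓
The only H value with inconsistent F is H=Z36.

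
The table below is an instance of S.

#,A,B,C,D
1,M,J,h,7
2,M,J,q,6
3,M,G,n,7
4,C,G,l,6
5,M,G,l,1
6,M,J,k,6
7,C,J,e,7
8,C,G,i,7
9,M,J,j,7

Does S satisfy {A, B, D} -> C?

(A=M, B=J, D=7): rows 1, 9 → C takes values {h, j} — violation
(A=M, B=J, D=6): rows 2, 6 → C takes values {q, k} — violation
(A=M, B=G, D=7): row 3 → C = n ✓
(A=C, B=G, D=6): row 4 → C = l ✓
(A=M, B=G, D=1): row 5 → C = l ✓
(A=C, B=J, D=7): row 7 → C = e ✓
(A=C, B=G, D=7): row 8 → C = i ✓
Two rows agree on {A, B, D} but differ on C, so {A, B, D} -> C does not hold.

No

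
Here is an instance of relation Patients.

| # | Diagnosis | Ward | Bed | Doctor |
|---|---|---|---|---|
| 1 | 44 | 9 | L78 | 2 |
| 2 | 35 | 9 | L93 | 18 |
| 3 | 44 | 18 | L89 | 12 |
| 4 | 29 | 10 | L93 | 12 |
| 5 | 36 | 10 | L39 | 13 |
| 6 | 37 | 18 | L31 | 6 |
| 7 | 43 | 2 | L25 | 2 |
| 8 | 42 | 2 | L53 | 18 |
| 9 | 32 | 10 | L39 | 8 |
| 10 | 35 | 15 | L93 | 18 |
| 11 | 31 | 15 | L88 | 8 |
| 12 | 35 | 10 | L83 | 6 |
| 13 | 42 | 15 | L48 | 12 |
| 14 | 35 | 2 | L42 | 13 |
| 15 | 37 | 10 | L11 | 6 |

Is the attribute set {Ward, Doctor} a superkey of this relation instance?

No

Rows 12 and 15 have the same {Ward, Doctor} value (Ward=10, Doctor=6) but are distinct tuples, so {Ward, Doctor} does not determine every attribute — not a superkey.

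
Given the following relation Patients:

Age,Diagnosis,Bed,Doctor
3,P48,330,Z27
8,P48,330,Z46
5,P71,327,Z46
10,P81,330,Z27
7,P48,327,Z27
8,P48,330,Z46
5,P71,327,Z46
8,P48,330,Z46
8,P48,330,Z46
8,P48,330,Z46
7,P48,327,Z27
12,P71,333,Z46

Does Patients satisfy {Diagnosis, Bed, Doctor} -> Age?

(Diagnosis=P48, Bed=330, Doctor=Z27): 1 row → Age = 3 ✓
(Diagnosis=P48, Bed=330, Doctor=Z46): 5 rows → Age = 8, 8, 8, 8, 8 ✓
(Diagnosis=P71, Bed=327, Doctor=Z46): 2 rows → Age = 5, 5 ✓
(Diagnosis=P81, Bed=330, Doctor=Z27): 1 row → Age = 10 ✓
(Diagnosis=P48, Bed=327, Doctor=Z27): 2 rows → Age = 7, 7 ✓
(Diagnosis=P71, Bed=333, Doctor=Z46): 1 row → Age = 12 ✓
Every {Diagnosis, Bed, Doctor} value is associated with a single Age value, so {Diagnosis, Bed, Doctor} -> Age holds.

Yes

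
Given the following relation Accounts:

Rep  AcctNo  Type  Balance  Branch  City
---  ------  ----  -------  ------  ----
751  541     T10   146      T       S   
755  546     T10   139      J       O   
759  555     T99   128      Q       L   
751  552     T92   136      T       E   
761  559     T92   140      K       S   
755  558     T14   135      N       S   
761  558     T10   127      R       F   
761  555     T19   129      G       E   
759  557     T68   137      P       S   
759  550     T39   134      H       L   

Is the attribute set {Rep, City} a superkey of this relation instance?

Two distinct rows share (Rep=759, City=L), so {Rep, City} does not determine every attribute — not a superkey.

No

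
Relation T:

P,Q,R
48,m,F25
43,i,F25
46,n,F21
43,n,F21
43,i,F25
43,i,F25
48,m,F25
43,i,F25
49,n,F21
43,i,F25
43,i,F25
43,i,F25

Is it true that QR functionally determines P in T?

No

(Q=m, R=F25): 2 rows → P = 48, 48 ✓
(Q=i, R=F25): 7 rows → P = 43, 43, 43, 43, 43, 43, 43 ✓
(Q=n, R=F21): 3 rows → P takes values {46, 43, 49} — violation
Two rows agree on QR but differ on P, so QR → P does not hold.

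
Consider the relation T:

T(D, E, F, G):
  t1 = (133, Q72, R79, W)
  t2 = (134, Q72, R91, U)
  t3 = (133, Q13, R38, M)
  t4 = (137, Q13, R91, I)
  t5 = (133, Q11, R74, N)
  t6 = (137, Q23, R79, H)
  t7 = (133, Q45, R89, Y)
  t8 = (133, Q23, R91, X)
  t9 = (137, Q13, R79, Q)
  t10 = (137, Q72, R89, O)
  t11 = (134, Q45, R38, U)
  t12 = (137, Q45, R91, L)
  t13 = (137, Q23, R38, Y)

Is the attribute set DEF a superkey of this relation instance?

All 13 rows have distinct DEF values, so DEF → (all attributes) holds and DEF is a superkey.

Yes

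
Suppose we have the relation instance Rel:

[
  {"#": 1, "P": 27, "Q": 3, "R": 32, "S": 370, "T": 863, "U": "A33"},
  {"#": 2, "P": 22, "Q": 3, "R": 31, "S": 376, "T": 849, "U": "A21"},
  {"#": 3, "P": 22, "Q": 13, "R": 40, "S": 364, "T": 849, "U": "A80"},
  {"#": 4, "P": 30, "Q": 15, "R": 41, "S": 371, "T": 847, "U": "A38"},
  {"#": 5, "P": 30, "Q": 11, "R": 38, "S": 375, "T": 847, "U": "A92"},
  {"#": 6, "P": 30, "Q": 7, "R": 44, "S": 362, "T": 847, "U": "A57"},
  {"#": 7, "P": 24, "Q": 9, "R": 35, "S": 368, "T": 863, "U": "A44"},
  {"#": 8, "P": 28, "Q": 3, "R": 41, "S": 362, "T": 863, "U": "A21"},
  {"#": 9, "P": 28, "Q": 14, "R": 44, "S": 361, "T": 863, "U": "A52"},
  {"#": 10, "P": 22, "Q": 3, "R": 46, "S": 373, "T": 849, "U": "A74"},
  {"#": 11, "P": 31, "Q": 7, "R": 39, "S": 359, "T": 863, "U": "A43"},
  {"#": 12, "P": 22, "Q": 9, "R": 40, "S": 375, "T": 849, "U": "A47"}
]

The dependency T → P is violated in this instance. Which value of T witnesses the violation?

T=863: rows 1, 7, 8, 9, 11 → P takes values {27, 24, 28, 31} — violation
T=849: rows 2, 3, 10, 12 → P = 22, 22, 22, 22 ✓
T=847: rows 4, 5, 6 → P = 30, 30, 30 ✓
The only T value with inconsistent P is T=863.

863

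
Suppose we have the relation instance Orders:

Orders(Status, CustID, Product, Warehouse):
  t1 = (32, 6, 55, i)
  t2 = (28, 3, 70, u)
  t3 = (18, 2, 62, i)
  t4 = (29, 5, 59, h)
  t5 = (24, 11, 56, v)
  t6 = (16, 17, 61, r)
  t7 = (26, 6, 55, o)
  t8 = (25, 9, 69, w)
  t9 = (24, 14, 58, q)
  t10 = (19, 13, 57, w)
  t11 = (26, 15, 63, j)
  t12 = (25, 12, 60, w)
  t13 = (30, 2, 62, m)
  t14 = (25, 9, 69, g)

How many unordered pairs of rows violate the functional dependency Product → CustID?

Product=55: all 2 rows agree on CustID — 0 pairs.
Product=62: all 2 rows agree on CustID — 0 pairs.
Product=69: all 2 rows agree on CustID — 0 pairs.

0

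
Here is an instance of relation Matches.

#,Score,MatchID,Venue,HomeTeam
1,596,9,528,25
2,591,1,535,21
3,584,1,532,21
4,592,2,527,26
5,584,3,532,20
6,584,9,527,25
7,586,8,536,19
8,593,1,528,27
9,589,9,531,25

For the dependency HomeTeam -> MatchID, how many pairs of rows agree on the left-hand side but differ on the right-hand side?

HomeTeam=25: all 3 rows agree on MatchID — 0 pairs.
HomeTeam=21: all 2 rows agree on MatchID — 0 pairs.

0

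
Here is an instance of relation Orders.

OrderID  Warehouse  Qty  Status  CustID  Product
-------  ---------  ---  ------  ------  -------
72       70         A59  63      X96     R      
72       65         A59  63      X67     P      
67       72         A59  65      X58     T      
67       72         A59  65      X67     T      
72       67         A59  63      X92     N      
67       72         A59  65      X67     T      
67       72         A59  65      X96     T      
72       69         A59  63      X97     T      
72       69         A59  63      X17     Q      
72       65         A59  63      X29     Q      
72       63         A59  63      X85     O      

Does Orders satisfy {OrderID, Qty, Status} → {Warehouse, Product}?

No

(OrderID=72, Qty=A59, Status=63): 7 rows → {Warehouse,Product} takes values {(70, R), (65, P), (67, N), (69, T), (69, Q), (65, Q), (63, O)} — violation
(OrderID=67, Qty=A59, Status=65): 4 rows → {Warehouse,Product} = (72, T), (72, T), (72, T), (72, T) ✓
Two rows agree on {OrderID, Qty, Status} but differ on {Warehouse, Product}, so {OrderID, Qty, Status} → {Warehouse, Product} does not hold.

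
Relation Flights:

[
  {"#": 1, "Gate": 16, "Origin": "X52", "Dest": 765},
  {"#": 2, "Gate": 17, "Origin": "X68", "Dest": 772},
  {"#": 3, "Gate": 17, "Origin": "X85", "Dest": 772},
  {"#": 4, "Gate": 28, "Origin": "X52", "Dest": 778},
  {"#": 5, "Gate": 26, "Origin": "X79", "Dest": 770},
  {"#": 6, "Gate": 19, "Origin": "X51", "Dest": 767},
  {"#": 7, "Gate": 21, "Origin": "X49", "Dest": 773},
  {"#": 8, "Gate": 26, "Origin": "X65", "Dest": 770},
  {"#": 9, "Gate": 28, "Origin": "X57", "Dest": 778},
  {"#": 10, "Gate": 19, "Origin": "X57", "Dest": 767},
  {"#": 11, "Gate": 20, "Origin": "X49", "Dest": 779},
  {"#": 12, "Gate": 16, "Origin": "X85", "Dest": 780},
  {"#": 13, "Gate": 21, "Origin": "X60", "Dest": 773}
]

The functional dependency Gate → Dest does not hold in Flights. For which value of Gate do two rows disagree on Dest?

Gate=16: rows 1, 12 → Dest takes values {765, 780} — violation
Gate=17: rows 2, 3 → Dest = 772, 772 ✓
Gate=28: rows 4, 9 → Dest = 778, 778 ✓
Gate=26: rows 5, 8 → Dest = 770, 770 ✓
Gate=19: rows 6, 10 → Dest = 767, 767 ✓
Gate=21: rows 7, 13 → Dest = 773, 773 ✓
Gate=20: row 11 → Dest = 779 ✓
The only Gate value with inconsistent Dest is Gate=16.

16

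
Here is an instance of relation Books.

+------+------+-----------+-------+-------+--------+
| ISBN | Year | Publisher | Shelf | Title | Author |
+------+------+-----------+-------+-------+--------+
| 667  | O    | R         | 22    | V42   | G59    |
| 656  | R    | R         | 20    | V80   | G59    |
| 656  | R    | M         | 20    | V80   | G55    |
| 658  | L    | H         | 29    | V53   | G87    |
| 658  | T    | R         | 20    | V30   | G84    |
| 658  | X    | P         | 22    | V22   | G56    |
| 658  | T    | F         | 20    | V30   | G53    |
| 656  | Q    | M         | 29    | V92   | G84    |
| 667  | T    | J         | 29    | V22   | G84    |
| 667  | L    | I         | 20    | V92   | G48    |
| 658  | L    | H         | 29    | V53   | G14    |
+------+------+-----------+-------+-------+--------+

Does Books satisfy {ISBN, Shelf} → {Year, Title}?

(ISBN=667, Shelf=22): 1 row → {Year,Title} = (O, V42) ✓
(ISBN=656, Shelf=20): 2 rows → {Year,Title} = (R, V80), (R, V80) ✓
(ISBN=658, Shelf=29): 2 rows → {Year,Title} = (L, V53), (L, V53) ✓
(ISBN=658, Shelf=20): 2 rows → {Year,Title} = (T, V30), (T, V30) ✓
(ISBN=658, Shelf=22): 1 row → {Year,Title} = (X, V22) ✓
(ISBN=656, Shelf=29): 1 row → {Year,Title} = (Q, V92) ✓
(ISBN=667, Shelf=29): 1 row → {Year,Title} = (T, V22) ✓
(ISBN=667, Shelf=20): 1 row → {Year,Title} = (L, V92) ✓
Every {ISBN, Shelf} value is associated with a single {Year, Title} value, so {ISBN, Shelf} → {Year, Title} holds.

Yes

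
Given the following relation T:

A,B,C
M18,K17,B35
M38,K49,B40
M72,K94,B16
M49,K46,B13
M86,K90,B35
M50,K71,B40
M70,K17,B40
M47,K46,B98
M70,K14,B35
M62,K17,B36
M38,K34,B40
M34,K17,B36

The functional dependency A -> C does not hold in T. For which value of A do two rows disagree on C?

A=M18: 1 row → C = B35 ✓
A=M38: 2 rows → C = B40, B40 ✓
A=M72: 1 row → C = B16 ✓
A=M49: 1 row → C = B13 ✓
A=M86: 1 row → C = B35 ✓
A=M50: 1 row → C = B40 ✓
A=M70: 2 rows → C takes values {B40, B35} — violation
A=M47: 1 row → C = B98 ✓
A=M62: 1 row → C = B36 ✓
A=M34: 1 row → C = B36 ✓
The only A value with inconsistent C is A=M70.

M70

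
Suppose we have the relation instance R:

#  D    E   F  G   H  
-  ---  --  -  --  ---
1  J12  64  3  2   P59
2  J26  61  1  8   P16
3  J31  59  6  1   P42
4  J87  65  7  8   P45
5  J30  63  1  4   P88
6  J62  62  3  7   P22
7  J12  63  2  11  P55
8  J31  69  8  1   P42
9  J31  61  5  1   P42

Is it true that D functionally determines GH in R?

D=J12: rows 1, 7 → {G,H} takes values {(2, P59), (11, P55)} — violation
D=J26: row 2 → {G,H} = (8, P16) ✓
D=J31: rows 3, 8, 9 → {G,H} = (1, P42), (1, P42), (1, P42) ✓
D=J87: row 4 → {G,H} = (8, P45) ✓
D=J30: row 5 → {G,H} = (4, P88) ✓
D=J62: row 6 → {G,H} = (7, P22) ✓
Two rows agree on D but differ on GH, so D -> GH does not hold.

No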